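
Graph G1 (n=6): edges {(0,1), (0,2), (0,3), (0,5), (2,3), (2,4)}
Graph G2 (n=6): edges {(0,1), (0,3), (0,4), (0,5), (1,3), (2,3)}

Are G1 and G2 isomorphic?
Yes, isomorphic

The graphs are isomorphic.
One valid mapping φ: V(G1) → V(G2): 0→0, 1→5, 2→3, 3→1, 4→2, 5→4

Verify φ preserves adjacency — for each edge of G1, its image is an edge of G2:
  (0,1) → (φ(0),φ(1)) = (0,5) ∈ E(G2) ✓
  (0,2) → (φ(0),φ(2)) = (0,3) ∈ E(G2) ✓
  (0,3) → (φ(0),φ(3)) = (0,1) ∈ E(G2) ✓
  (0,5) → (φ(0),φ(5)) = (0,4) ∈ E(G2) ✓
  (2,3) → (φ(2),φ(3)) = (1,3) ∈ E(G2) ✓
  (2,4) → (φ(2),φ(4)) = (2,3) ∈ E(G2) ✓
All 6 edges of G1 map to edges of G2, and |E(G1)| = |E(G2)| = 6, so φ is a bijection on edges as well as vertices. Hence G1 ≅ G2.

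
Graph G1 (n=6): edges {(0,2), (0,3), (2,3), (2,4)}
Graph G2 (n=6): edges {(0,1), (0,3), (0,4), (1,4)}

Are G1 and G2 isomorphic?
Yes, isomorphic

The graphs are isomorphic.
One valid mapping φ: V(G1) → V(G2): 0→1, 1→2, 2→0, 3→4, 4→3, 5→5

Verify φ preserves adjacency — for each edge of G1, its image is an edge of G2:
  (0,2) → (φ(0),φ(2)) = (0,1) ∈ E(G2) ✓
  (0,3) → (φ(0),φ(3)) = (1,4) ∈ E(G2) ✓
  (2,3) → (φ(2),φ(3)) = (0,4) ∈ E(G2) ✓
  (2,4) → (φ(2),φ(4)) = (0,3) ∈ E(G2) ✓
All 4 edges of G1 map to edges of G2, and |E(G1)| = |E(G2)| = 4, so φ is a bijection on edges as well as vertices. Hence G1 ≅ G2.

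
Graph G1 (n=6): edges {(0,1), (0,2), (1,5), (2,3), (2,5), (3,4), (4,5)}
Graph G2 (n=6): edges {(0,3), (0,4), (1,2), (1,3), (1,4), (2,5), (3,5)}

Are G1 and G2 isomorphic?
Yes, isomorphic

The graphs are isomorphic.
One valid mapping φ: V(G1) → V(G2): 0→5, 1→2, 2→3, 3→0, 4→4, 5→1

Verify φ preserves adjacency — for each edge of G1, its image is an edge of G2:
  (0,1) → (φ(0),φ(1)) = (2,5) ∈ E(G2) ✓
  (0,2) → (φ(0),φ(2)) = (3,5) ∈ E(G2) ✓
  (1,5) → (φ(1),φ(5)) = (1,2) ∈ E(G2) ✓
  (2,3) → (φ(2),φ(3)) = (0,3) ∈ E(G2) ✓
  (2,5) → (φ(2),φ(5)) = (1,3) ∈ E(G2) ✓
  (3,4) → (φ(3),φ(4)) = (0,4) ∈ E(G2) ✓
  (4,5) → (φ(4),φ(5)) = (1,4) ∈ E(G2) ✓
All 7 edges of G1 map to edges of G2, and |E(G1)| = |E(G2)| = 7, so φ is a bijection on edges as well as vertices. Hence G1 ≅ G2.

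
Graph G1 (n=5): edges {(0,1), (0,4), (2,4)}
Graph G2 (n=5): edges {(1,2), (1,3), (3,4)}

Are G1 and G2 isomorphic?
Yes, isomorphic

The graphs are isomorphic.
One valid mapping φ: V(G1) → V(G2): 0→1, 1→2, 2→4, 3→0, 4→3

Verify φ preserves adjacency — for each edge of G1, its image is an edge of G2:
  (0,1) → (φ(0),φ(1)) = (1,2) ∈ E(G2) ✓
  (0,4) → (φ(0),φ(4)) = (1,3) ∈ E(G2) ✓
  (2,4) → (φ(2),φ(4)) = (3,4) ∈ E(G2) ✓
All 3 edges of G1 map to edges of G2, and |E(G1)| = |E(G2)| = 3, so φ is a bijection on edges as well as vertices. Hence G1 ≅ G2.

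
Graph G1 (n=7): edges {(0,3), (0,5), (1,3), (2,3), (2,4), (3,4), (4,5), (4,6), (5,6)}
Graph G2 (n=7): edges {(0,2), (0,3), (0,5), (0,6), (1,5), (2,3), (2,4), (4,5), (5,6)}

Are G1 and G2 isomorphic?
Yes, isomorphic

The graphs are isomorphic.
One valid mapping φ: V(G1) → V(G2): 0→4, 1→1, 2→6, 3→5, 4→0, 5→2, 6→3

Verify φ preserves adjacency — for each edge of G1, its image is an edge of G2:
  (0,3) → (φ(0),φ(3)) = (4,5) ∈ E(G2) ✓
  (0,5) → (φ(0),φ(5)) = (2,4) ∈ E(G2) ✓
  (1,3) → (φ(1),φ(3)) = (1,5) ∈ E(G2) ✓
  (2,3) → (φ(2),φ(3)) = (5,6) ∈ E(G2) ✓
  (2,4) → (φ(2),φ(4)) = (0,6) ∈ E(G2) ✓
  (3,4) → (φ(3),φ(4)) = (0,5) ∈ E(G2) ✓
  (4,5) → (φ(4),φ(5)) = (0,2) ∈ E(G2) ✓
  (4,6) → (φ(4),φ(6)) = (0,3) ∈ E(G2) ✓
  (5,6) → (φ(5),φ(6)) = (2,3) ∈ E(G2) ✓
All 9 edges of G1 map to edges of G2, and |E(G1)| = |E(G2)| = 9, so φ is a bijection on edges as well as vertices. Hence G1 ≅ G2.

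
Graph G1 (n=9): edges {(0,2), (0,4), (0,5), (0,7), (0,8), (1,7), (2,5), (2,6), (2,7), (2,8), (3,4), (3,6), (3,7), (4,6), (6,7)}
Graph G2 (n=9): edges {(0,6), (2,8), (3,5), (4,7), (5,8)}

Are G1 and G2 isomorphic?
No, not isomorphic

The graphs are NOT isomorphic.

Connected components of G1: 1 component(s) with vertex sets [[0, 1, 2, 3, 4, 5, 6, 7, 8]], sizes [9].
Connected components of G2: 4 component(s) with vertex sets [[1], [0, 6], [4, 7], [2, 3, 5, 8]], sizes [1, 2, 2, 4].
The number of connected components (and the multiset of component sizes) is an isomorphism invariant — an isomorphism maps each component of G1 bijectively onto a component of G2. Since G1 has 1 component(s) and G2 has 4, they cannot be isomorphic.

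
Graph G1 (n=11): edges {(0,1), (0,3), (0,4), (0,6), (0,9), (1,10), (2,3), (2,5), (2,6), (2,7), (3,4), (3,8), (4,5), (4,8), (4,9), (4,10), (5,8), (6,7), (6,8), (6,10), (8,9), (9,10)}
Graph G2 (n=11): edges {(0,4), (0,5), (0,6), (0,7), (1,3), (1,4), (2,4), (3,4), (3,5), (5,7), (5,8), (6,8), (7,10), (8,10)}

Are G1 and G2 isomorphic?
No, not isomorphic

The graphs are NOT isomorphic.

Connected components of G1: 1 component(s) with vertex sets [[0, 1, 2, 3, 4, 5, 6, 7, 8, 9, 10]], sizes [11].
Connected components of G2: 2 component(s) with vertex sets [[9], [0, 1, 2, 3, 4, 5, 6, 7, 8, 10]], sizes [1, 10].
The number of connected components (and the multiset of component sizes) is an isomorphism invariant — an isomorphism maps each component of G1 bijectively onto a component of G2. Since G1 has 1 component(s) and G2 has 2, they cannot be isomorphic.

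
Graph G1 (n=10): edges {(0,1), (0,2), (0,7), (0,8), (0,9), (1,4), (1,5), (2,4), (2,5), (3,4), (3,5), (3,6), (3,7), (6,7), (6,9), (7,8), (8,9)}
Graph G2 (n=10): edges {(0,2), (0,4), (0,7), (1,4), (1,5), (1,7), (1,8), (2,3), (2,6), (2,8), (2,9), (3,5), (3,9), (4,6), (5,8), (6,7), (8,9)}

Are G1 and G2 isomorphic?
Yes, isomorphic

The graphs are isomorphic.
One valid mapping φ: V(G1) → V(G2): 0→2, 1→0, 2→6, 3→1, 4→4, 5→7, 6→5, 7→8, 8→9, 9→3

Verify φ preserves adjacency — for each edge of G1, its image is an edge of G2:
  (0,1) → (φ(0),φ(1)) = (0,2) ∈ E(G2) ✓
  (0,2) → (φ(0),φ(2)) = (2,6) ∈ E(G2) ✓
  (0,7) → (φ(0),φ(7)) = (2,8) ∈ E(G2) ✓
  (0,8) → (φ(0),φ(8)) = (2,9) ∈ E(G2) ✓
  (0,9) → (φ(0),φ(9)) = (2,3) ∈ E(G2) ✓
  (1,4) → (φ(1),φ(4)) = (0,4) ∈ E(G2) ✓
  (1,5) → (φ(1),φ(5)) = (0,7) ∈ E(G2) ✓
  (2,4) → (φ(2),φ(4)) = (4,6) ∈ E(G2) ✓
  (2,5) → (φ(2),φ(5)) = (6,7) ∈ E(G2) ✓
  (3,4) → (φ(3),φ(4)) = (1,4) ∈ E(G2) ✓
  (3,5) → (φ(3),φ(5)) = (1,7) ∈ E(G2) ✓
  (3,6) → (φ(3),φ(6)) = (1,5) ∈ E(G2) ✓
  (3,7) → (φ(3),φ(7)) = (1,8) ∈ E(G2) ✓
  (6,7) → (φ(6),φ(7)) = (5,8) ∈ E(G2) ✓
  (6,9) → (φ(6),φ(9)) = (3,5) ∈ E(G2) ✓
  (7,8) → (φ(7),φ(8)) = (8,9) ∈ E(G2) ✓
  (8,9) → (φ(8),φ(9)) = (3,9) ∈ E(G2) ✓
All 17 edges of G1 map to edges of G2, and |E(G1)| = |E(G2)| = 17, so φ is a bijection on edges as well as vertices. Hence G1 ≅ G2.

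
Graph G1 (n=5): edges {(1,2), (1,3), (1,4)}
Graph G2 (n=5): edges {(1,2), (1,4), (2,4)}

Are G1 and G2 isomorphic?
No, not isomorphic

The graphs are NOT isomorphic.

Counting triangles (3-cliques): G1 has 0, G2 has 1.
Triangle count is an isomorphism invariant, so differing triangle counts rule out isomorphism.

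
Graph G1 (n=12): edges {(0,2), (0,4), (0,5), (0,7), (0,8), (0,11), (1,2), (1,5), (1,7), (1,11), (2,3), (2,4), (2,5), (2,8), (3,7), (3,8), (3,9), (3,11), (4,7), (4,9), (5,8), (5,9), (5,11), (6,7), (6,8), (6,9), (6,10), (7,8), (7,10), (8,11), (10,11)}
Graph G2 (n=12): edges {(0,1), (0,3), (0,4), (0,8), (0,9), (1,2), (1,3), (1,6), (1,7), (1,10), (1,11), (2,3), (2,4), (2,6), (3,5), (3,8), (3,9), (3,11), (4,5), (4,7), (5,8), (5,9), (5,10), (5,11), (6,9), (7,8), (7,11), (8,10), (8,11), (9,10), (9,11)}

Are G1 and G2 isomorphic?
Yes, isomorphic

The graphs are isomorphic.
One valid mapping φ: V(G1) → V(G2): 0→11, 1→10, 2→8, 3→0, 4→7, 5→5, 6→2, 7→1, 8→3, 9→4, 10→6, 11→9

Verify φ preserves adjacency — for each edge of G1, its image is an edge of G2:
  (0,2) → (φ(0),φ(2)) = (8,11) ∈ E(G2) ✓
  (0,4) → (φ(0),φ(4)) = (7,11) ∈ E(G2) ✓
  (0,5) → (φ(0),φ(5)) = (5,11) ∈ E(G2) ✓
  (0,7) → (φ(0),φ(7)) = (1,11) ∈ E(G2) ✓
  (0,8) → (φ(0),φ(8)) = (3,11) ∈ E(G2) ✓
  (0,11) → (φ(0),φ(11)) = (9,11) ∈ E(G2) ✓
  (1,2) → (φ(1),φ(2)) = (8,10) ∈ E(G2) ✓
  (1,5) → (φ(1),φ(5)) = (5,10) ∈ E(G2) ✓
  (1,7) → (φ(1),φ(7)) = (1,10) ∈ E(G2) ✓
  (1,11) → (φ(1),φ(11)) = (9,10) ∈ E(G2) ✓
  (2,3) → (φ(2),φ(3)) = (0,8) ∈ E(G2) ✓
  (2,4) → (φ(2),φ(4)) = (7,8) ∈ E(G2) ✓
  (2,5) → (φ(2),φ(5)) = (5,8) ∈ E(G2) ✓
  (2,8) → (φ(2),φ(8)) = (3,8) ∈ E(G2) ✓
  (3,7) → (φ(3),φ(7)) = (0,1) ∈ E(G2) ✓
  (3,8) → (φ(3),φ(8)) = (0,3) ∈ E(G2) ✓
  (3,9) → (φ(3),φ(9)) = (0,4) ∈ E(G2) ✓
  (3,11) → (φ(3),φ(11)) = (0,9) ∈ E(G2) ✓
  (4,7) → (φ(4),φ(7)) = (1,7) ∈ E(G2) ✓
  (4,9) → (φ(4),φ(9)) = (4,7) ∈ E(G2) ✓
  (5,8) → (φ(5),φ(8)) = (3,5) ∈ E(G2) ✓
  (5,9) → (φ(5),φ(9)) = (4,5) ∈ E(G2) ✓
  (5,11) → (φ(5),φ(11)) = (5,9) ∈ E(G2) ✓
  (6,7) → (φ(6),φ(7)) = (1,2) ∈ E(G2) ✓
  (6,8) → (φ(6),φ(8)) = (2,3) ∈ E(G2) ✓
  (6,9) → (φ(6),φ(9)) = (2,4) ∈ E(G2) ✓
  (6,10) → (φ(6),φ(10)) = (2,6) ∈ E(G2) ✓
  (7,8) → (φ(7),φ(8)) = (1,3) ∈ E(G2) ✓
  (7,10) → (φ(7),φ(10)) = (1,6) ∈ E(G2) ✓
  (8,11) → (φ(8),φ(11)) = (3,9) ∈ E(G2) ✓
  (10,11) → (φ(10),φ(11)) = (6,9) ∈ E(G2) ✓
All 31 edges of G1 map to edges of G2, and |E(G1)| = |E(G2)| = 31, so φ is a bijection on edges as well as vertices. Hence G1 ≅ G2.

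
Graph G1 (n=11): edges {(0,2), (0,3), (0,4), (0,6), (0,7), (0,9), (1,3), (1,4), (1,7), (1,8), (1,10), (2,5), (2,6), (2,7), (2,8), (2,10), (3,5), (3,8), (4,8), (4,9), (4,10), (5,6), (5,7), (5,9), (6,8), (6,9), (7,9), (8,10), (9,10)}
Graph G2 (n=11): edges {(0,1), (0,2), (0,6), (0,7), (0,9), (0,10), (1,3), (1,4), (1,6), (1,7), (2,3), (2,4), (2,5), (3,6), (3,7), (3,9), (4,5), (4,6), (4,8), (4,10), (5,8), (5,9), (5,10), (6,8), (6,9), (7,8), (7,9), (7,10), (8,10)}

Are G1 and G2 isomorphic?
Yes, isomorphic

The graphs are isomorphic.
One valid mapping φ: V(G1) → V(G2): 0→0, 1→5, 2→6, 3→2, 4→10, 5→3, 6→1, 7→9, 8→4, 9→7, 10→8

Verify φ preserves adjacency — for each edge of G1, its image is an edge of G2:
  (0,2) → (φ(0),φ(2)) = (0,6) ∈ E(G2) ✓
  (0,3) → (φ(0),φ(3)) = (0,2) ∈ E(G2) ✓
  (0,4) → (φ(0),φ(4)) = (0,10) ∈ E(G2) ✓
  (0,6) → (φ(0),φ(6)) = (0,1) ∈ E(G2) ✓
  (0,7) → (φ(0),φ(7)) = (0,9) ∈ E(G2) ✓
  (0,9) → (φ(0),φ(9)) = (0,7) ∈ E(G2) ✓
  (1,3) → (φ(1),φ(3)) = (2,5) ∈ E(G2) ✓
  (1,4) → (φ(1),φ(4)) = (5,10) ∈ E(G2) ✓
  (1,7) → (φ(1),φ(7)) = (5,9) ∈ E(G2) ✓
  (1,8) → (φ(1),φ(8)) = (4,5) ∈ E(G2) ✓
  (1,10) → (φ(1),φ(10)) = (5,8) ∈ E(G2) ✓
  (2,5) → (φ(2),φ(5)) = (3,6) ∈ E(G2) ✓
  (2,6) → (φ(2),φ(6)) = (1,6) ∈ E(G2) ✓
  (2,7) → (φ(2),φ(7)) = (6,9) ∈ E(G2) ✓
  (2,8) → (φ(2),φ(8)) = (4,6) ∈ E(G2) ✓
  (2,10) → (φ(2),φ(10)) = (6,8) ∈ E(G2) ✓
  (3,5) → (φ(3),φ(5)) = (2,3) ∈ E(G2) ✓
  (3,8) → (φ(3),φ(8)) = (2,4) ∈ E(G2) ✓
  (4,8) → (φ(4),φ(8)) = (4,10) ∈ E(G2) ✓
  (4,9) → (φ(4),φ(9)) = (7,10) ∈ E(G2) ✓
  (4,10) → (φ(4),φ(10)) = (8,10) ∈ E(G2) ✓
  (5,6) → (φ(5),φ(6)) = (1,3) ∈ E(G2) ✓
  (5,7) → (φ(5),φ(7)) = (3,9) ∈ E(G2) ✓
  (5,9) → (φ(5),φ(9)) = (3,7) ∈ E(G2) ✓
  (6,8) → (φ(6),φ(8)) = (1,4) ∈ E(G2) ✓
  (6,9) → (φ(6),φ(9)) = (1,7) ∈ E(G2) ✓
  (7,9) → (φ(7),φ(9)) = (7,9) ∈ E(G2) ✓
  (8,10) → (φ(8),φ(10)) = (4,8) ∈ E(G2) ✓
  (9,10) → (φ(9),φ(10)) = (7,8) ∈ E(G2) ✓
All 29 edges of G1 map to edges of G2, and |E(G1)| = |E(G2)| = 29, so φ is a bijection on edges as well as vertices. Hence G1 ≅ G2.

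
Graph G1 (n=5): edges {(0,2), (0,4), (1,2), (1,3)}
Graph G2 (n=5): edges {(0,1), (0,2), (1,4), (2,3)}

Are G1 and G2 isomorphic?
Yes, isomorphic

The graphs are isomorphic.
One valid mapping φ: V(G1) → V(G2): 0→1, 1→2, 2→0, 3→3, 4→4

Verify φ preserves adjacency — for each edge of G1, its image is an edge of G2:
  (0,2) → (φ(0),φ(2)) = (0,1) ∈ E(G2) ✓
  (0,4) → (φ(0),φ(4)) = (1,4) ∈ E(G2) ✓
  (1,2) → (φ(1),φ(2)) = (0,2) ∈ E(G2) ✓
  (1,3) → (φ(1),φ(3)) = (2,3) ∈ E(G2) ✓
All 4 edges of G1 map to edges of G2, and |E(G1)| = |E(G2)| = 4, so φ is a bijection on edges as well as vertices. Hence G1 ≅ G2.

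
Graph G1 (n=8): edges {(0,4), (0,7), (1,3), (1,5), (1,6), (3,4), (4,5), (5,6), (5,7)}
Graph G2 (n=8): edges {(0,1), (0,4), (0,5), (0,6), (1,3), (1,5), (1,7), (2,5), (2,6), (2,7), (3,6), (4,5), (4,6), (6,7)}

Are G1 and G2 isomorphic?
No, not isomorphic

The graphs are NOT isomorphic.

Counting triangles (3-cliques): G1 has 1, G2 has 4.
Triangle count is an isomorphism invariant, so differing triangle counts rule out isomorphism.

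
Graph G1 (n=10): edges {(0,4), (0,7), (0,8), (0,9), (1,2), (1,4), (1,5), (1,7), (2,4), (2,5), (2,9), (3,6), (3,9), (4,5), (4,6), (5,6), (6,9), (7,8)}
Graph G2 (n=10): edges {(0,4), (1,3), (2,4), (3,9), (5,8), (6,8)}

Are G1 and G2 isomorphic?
No, not isomorphic

The graphs are NOT isomorphic.

Connected components of G1: 1 component(s) with vertex sets [[0, 1, 2, 3, 4, 5, 6, 7, 8, 9]], sizes [10].
Connected components of G2: 4 component(s) with vertex sets [[7], [0, 2, 4], [1, 3, 9], [5, 6, 8]], sizes [1, 3, 3, 3].
The number of connected components (and the multiset of component sizes) is an isomorphism invariant — an isomorphism maps each component of G1 bijectively onto a component of G2. Since G1 has 1 component(s) and G2 has 4, they cannot be isomorphic.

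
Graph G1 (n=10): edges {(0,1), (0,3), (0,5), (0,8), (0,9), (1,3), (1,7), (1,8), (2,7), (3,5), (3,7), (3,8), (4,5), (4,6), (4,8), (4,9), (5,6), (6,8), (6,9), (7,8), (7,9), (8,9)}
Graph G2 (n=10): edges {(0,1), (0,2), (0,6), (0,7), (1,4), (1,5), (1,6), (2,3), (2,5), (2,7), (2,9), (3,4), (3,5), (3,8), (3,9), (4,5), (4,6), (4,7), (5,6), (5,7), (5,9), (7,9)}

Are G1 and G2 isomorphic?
Yes, isomorphic

The graphs are isomorphic.
One valid mapping φ: V(G1) → V(G2): 0→7, 1→9, 2→8, 3→2, 4→1, 5→0, 6→6, 7→3, 8→5, 9→4

Verify φ preserves adjacency — for each edge of G1, its image is an edge of G2:
  (0,1) → (φ(0),φ(1)) = (7,9) ∈ E(G2) ✓
  (0,3) → (φ(0),φ(3)) = (2,7) ∈ E(G2) ✓
  (0,5) → (φ(0),φ(5)) = (0,7) ∈ E(G2) ✓
  (0,8) → (φ(0),φ(8)) = (5,7) ∈ E(G2) ✓
  (0,9) → (φ(0),φ(9)) = (4,7) ∈ E(G2) ✓
  (1,3) → (φ(1),φ(3)) = (2,9) ∈ E(G2) ✓
  (1,7) → (φ(1),φ(7)) = (3,9) ∈ E(G2) ✓
  (1,8) → (φ(1),φ(8)) = (5,9) ∈ E(G2) ✓
  (2,7) → (φ(2),φ(7)) = (3,8) ∈ E(G2) ✓
  (3,5) → (φ(3),φ(5)) = (0,2) ∈ E(G2) ✓
  (3,7) → (φ(3),φ(7)) = (2,3) ∈ E(G2) ✓
  (3,8) → (φ(3),φ(8)) = (2,5) ∈ E(G2) ✓
  (4,5) → (φ(4),φ(5)) = (0,1) ∈ E(G2) ✓
  (4,6) → (φ(4),φ(6)) = (1,6) ∈ E(G2) ✓
  (4,8) → (φ(4),φ(8)) = (1,5) ∈ E(G2) ✓
  (4,9) → (φ(4),φ(9)) = (1,4) ∈ E(G2) ✓
  (5,6) → (φ(5),φ(6)) = (0,6) ∈ E(G2) ✓
  (6,8) → (φ(6),φ(8)) = (5,6) ∈ E(G2) ✓
  (6,9) → (φ(6),φ(9)) = (4,6) ∈ E(G2) ✓
  (7,8) → (φ(7),φ(8)) = (3,5) ∈ E(G2) ✓
  (7,9) → (φ(7),φ(9)) = (3,4) ∈ E(G2) ✓
  (8,9) → (φ(8),φ(9)) = (4,5) ∈ E(G2) ✓
All 22 edges of G1 map to edges of G2, and |E(G1)| = |E(G2)| = 22, so φ is a bijection on edges as well as vertices. Hence G1 ≅ G2.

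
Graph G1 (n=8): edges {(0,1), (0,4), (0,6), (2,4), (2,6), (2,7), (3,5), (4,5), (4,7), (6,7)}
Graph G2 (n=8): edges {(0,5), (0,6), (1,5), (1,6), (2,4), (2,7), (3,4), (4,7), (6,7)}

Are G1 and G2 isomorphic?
No, not isomorphic

The graphs are NOT isomorphic.

Counting triangles (3-cliques): G1 has 2, G2 has 1.
Triangle count is an isomorphism invariant, so differing triangle counts rule out isomorphism.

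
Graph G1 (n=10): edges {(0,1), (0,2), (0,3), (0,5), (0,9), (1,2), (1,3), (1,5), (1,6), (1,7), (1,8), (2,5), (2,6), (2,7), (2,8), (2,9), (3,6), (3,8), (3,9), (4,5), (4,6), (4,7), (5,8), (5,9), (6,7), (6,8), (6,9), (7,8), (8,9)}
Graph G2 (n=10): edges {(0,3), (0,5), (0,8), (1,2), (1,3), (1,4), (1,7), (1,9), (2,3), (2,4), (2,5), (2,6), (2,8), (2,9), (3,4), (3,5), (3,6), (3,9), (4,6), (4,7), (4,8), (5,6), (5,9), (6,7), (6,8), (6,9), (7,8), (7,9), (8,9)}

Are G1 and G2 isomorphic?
Yes, isomorphic

The graphs are isomorphic.
One valid mapping φ: V(G1) → V(G2): 0→7, 1→9, 2→6, 3→1, 4→0, 5→8, 6→3, 7→5, 8→2, 9→4

Verify φ preserves adjacency — for each edge of G1, its image is an edge of G2:
  (0,1) → (φ(0),φ(1)) = (7,9) ∈ E(G2) ✓
  (0,2) → (φ(0),φ(2)) = (6,7) ∈ E(G2) ✓
  (0,3) → (φ(0),φ(3)) = (1,7) ∈ E(G2) ✓
  (0,5) → (φ(0),φ(5)) = (7,8) ∈ E(G2) ✓
  (0,9) → (φ(0),φ(9)) = (4,7) ∈ E(G2) ✓
  (1,2) → (φ(1),φ(2)) = (6,9) ∈ E(G2) ✓
  (1,3) → (φ(1),φ(3)) = (1,9) ∈ E(G2) ✓
  (1,5) → (φ(1),φ(5)) = (8,9) ∈ E(G2) ✓
  (1,6) → (φ(1),φ(6)) = (3,9) ∈ E(G2) ✓
  (1,7) → (φ(1),φ(7)) = (5,9) ∈ E(G2) ✓
  (1,8) → (φ(1),φ(8)) = (2,9) ∈ E(G2) ✓
  (2,5) → (φ(2),φ(5)) = (6,8) ∈ E(G2) ✓
  (2,6) → (φ(2),φ(6)) = (3,6) ∈ E(G2) ✓
  (2,7) → (φ(2),φ(7)) = (5,6) ∈ E(G2) ✓
  (2,8) → (φ(2),φ(8)) = (2,6) ∈ E(G2) ✓
  (2,9) → (φ(2),φ(9)) = (4,6) ∈ E(G2) ✓
  (3,6) → (φ(3),φ(6)) = (1,3) ∈ E(G2) ✓
  (3,8) → (φ(3),φ(8)) = (1,2) ∈ E(G2) ✓
  (3,9) → (φ(3),φ(9)) = (1,4) ∈ E(G2) ✓
  (4,5) → (φ(4),φ(5)) = (0,8) ∈ E(G2) ✓
  (4,6) → (φ(4),φ(6)) = (0,3) ∈ E(G2) ✓
  (4,7) → (φ(4),φ(7)) = (0,5) ∈ E(G2) ✓
  (5,8) → (φ(5),φ(8)) = (2,8) ∈ E(G2) ✓
  (5,9) → (φ(5),φ(9)) = (4,8) ∈ E(G2) ✓
  (6,7) → (φ(6),φ(7)) = (3,5) ∈ E(G2) ✓
  (6,8) → (φ(6),φ(8)) = (2,3) ∈ E(G2) ✓
  (6,9) → (φ(6),φ(9)) = (3,4) ∈ E(G2) ✓
  (7,8) → (φ(7),φ(8)) = (2,5) ∈ E(G2) ✓
  (8,9) → (φ(8),φ(9)) = (2,4) ∈ E(G2) ✓
All 29 edges of G1 map to edges of G2, and |E(G1)| = |E(G2)| = 29, so φ is a bijection on edges as well as vertices. Hence G1 ≅ G2.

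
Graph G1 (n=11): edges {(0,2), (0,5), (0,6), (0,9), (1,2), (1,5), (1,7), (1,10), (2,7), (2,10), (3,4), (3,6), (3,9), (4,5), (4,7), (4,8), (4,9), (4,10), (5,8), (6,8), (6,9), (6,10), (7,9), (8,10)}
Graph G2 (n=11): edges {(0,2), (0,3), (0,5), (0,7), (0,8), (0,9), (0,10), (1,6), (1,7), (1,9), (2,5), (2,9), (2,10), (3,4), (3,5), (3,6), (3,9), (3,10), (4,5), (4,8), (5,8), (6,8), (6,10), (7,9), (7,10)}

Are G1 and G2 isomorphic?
No, not isomorphic

The graphs are NOT isomorphic.

Counting triangles (3-cliques): G1 has 9, G2 has 13.
Triangle count is an isomorphism invariant, so differing triangle counts rule out isomorphism.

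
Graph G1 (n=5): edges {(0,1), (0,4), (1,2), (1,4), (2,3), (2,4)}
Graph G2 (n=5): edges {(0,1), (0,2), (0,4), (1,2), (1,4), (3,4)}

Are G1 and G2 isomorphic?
Yes, isomorphic

The graphs are isomorphic.
One valid mapping φ: V(G1) → V(G2): 0→2, 1→0, 2→4, 3→3, 4→1

Verify φ preserves adjacency — for each edge of G1, its image is an edge of G2:
  (0,1) → (φ(0),φ(1)) = (0,2) ∈ E(G2) ✓
  (0,4) → (φ(0),φ(4)) = (1,2) ∈ E(G2) ✓
  (1,2) → (φ(1),φ(2)) = (0,4) ∈ E(G2) ✓
  (1,4) → (φ(1),φ(4)) = (0,1) ∈ E(G2) ✓
  (2,3) → (φ(2),φ(3)) = (3,4) ∈ E(G2) ✓
  (2,4) → (φ(2),φ(4)) = (1,4) ∈ E(G2) ✓
All 6 edges of G1 map to edges of G2, and |E(G1)| = |E(G2)| = 6, so φ is a bijection on edges as well as vertices. Hence G1 ≅ G2.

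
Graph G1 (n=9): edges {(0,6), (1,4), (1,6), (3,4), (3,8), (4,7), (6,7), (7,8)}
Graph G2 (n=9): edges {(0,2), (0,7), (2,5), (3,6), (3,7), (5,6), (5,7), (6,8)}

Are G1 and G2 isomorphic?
Yes, isomorphic

The graphs are isomorphic.
One valid mapping φ: V(G1) → V(G2): 0→8, 1→3, 2→1, 3→0, 4→7, 5→4, 6→6, 7→5, 8→2

Verify φ preserves adjacency — for each edge of G1, its image is an edge of G2:
  (0,6) → (φ(0),φ(6)) = (6,8) ∈ E(G2) ✓
  (1,4) → (φ(1),φ(4)) = (3,7) ∈ E(G2) ✓
  (1,6) → (φ(1),φ(6)) = (3,6) ∈ E(G2) ✓
  (3,4) → (φ(3),φ(4)) = (0,7) ∈ E(G2) ✓
  (3,8) → (φ(3),φ(8)) = (0,2) ∈ E(G2) ✓
  (4,7) → (φ(4),φ(7)) = (5,7) ∈ E(G2) ✓
  (6,7) → (φ(6),φ(7)) = (5,6) ∈ E(G2) ✓
  (7,8) → (φ(7),φ(8)) = (2,5) ∈ E(G2) ✓
All 8 edges of G1 map to edges of G2, and |E(G1)| = |E(G2)| = 8, so φ is a bijection on edges as well as vertices. Hence G1 ≅ G2.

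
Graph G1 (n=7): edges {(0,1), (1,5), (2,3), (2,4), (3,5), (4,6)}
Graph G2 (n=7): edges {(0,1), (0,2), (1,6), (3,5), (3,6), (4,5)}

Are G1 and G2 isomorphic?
Yes, isomorphic

The graphs are isomorphic.
One valid mapping φ: V(G1) → V(G2): 0→2, 1→0, 2→3, 3→6, 4→5, 5→1, 6→4

Verify φ preserves adjacency — for each edge of G1, its image is an edge of G2:
  (0,1) → (φ(0),φ(1)) = (0,2) ∈ E(G2) ✓
  (1,5) → (φ(1),φ(5)) = (0,1) ∈ E(G2) ✓
  (2,3) → (φ(2),φ(3)) = (3,6) ∈ E(G2) ✓
  (2,4) → (φ(2),φ(4)) = (3,5) ∈ E(G2) ✓
  (3,5) → (φ(3),φ(5)) = (1,6) ∈ E(G2) ✓
  (4,6) → (φ(4),φ(6)) = (4,5) ∈ E(G2) ✓
All 6 edges of G1 map to edges of G2, and |E(G1)| = |E(G2)| = 6, so φ is a bijection on edges as well as vertices. Hence G1 ≅ G2.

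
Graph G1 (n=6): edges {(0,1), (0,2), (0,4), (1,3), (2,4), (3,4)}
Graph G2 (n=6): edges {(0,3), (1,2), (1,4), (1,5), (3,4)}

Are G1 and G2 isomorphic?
No, not isomorphic

The graphs are NOT isomorphic.

Degrees in G1: deg(0)=3, deg(1)=2, deg(2)=2, deg(3)=2, deg(4)=3, deg(5)=0.
Sorted degree sequence of G1: [3, 3, 2, 2, 2, 0].
Degrees in G2: deg(0)=1, deg(1)=3, deg(2)=1, deg(3)=2, deg(4)=2, deg(5)=1.
Sorted degree sequence of G2: [3, 2, 2, 1, 1, 1].
The (sorted) degree sequence is an isomorphism invariant, so since G1 and G2 have different degree sequences they cannot be isomorphic.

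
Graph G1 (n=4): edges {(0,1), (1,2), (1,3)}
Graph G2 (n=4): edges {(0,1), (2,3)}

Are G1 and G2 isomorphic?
No, not isomorphic

The graphs are NOT isomorphic.

Connected components of G1: 1 component(s) with vertex sets [[0, 1, 2, 3]], sizes [4].
Connected components of G2: 2 component(s) with vertex sets [[0, 1], [2, 3]], sizes [2, 2].
The number of connected components (and the multiset of component sizes) is an isomorphism invariant — an isomorphism maps each component of G1 bijectively onto a component of G2. Since G1 has 1 component(s) and G2 has 2, they cannot be isomorphic.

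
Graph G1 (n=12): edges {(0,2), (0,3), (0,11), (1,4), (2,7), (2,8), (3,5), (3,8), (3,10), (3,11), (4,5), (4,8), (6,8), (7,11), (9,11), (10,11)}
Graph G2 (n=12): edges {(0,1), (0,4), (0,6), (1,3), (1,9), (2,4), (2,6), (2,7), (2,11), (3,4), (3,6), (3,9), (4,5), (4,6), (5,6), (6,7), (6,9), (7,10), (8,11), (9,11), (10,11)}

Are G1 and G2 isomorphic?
No, not isomorphic

The graphs are NOT isomorphic.

Degrees in G1: deg(0)=3, deg(1)=1, deg(2)=3, deg(3)=5, deg(4)=3, deg(5)=2, deg(6)=1, deg(7)=2, deg(8)=4, deg(9)=1, deg(10)=2, deg(11)=5.
Sorted degree sequence of G1: [5, 5, 4, 3, 3, 3, 2, 2, 2, 1, 1, 1].
Degrees in G2: deg(0)=3, deg(1)=3, deg(2)=4, deg(3)=4, deg(4)=5, deg(5)=2, deg(6)=7, deg(7)=3, deg(8)=1, deg(9)=4, deg(10)=2, deg(11)=4.
Sorted degree sequence of G2: [7, 5, 4, 4, 4, 4, 3, 3, 3, 2, 2, 1].
The (sorted) degree sequence is an isomorphism invariant, so since G1 and G2 have different degree sequences they cannot be isomorphic.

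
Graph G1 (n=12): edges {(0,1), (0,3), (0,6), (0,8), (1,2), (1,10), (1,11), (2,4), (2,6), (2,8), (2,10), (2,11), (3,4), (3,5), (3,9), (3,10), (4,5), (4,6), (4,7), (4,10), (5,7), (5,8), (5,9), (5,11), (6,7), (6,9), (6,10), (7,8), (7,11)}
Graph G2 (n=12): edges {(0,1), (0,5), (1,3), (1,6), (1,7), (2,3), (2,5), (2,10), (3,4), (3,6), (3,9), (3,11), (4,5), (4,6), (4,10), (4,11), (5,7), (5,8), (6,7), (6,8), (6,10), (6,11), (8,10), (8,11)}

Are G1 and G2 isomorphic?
No, not isomorphic

The graphs are NOT isomorphic.

Degrees in G1: deg(0)=4, deg(1)=4, deg(2)=6, deg(3)=5, deg(4)=6, deg(5)=6, deg(6)=6, deg(7)=5, deg(8)=4, deg(9)=3, deg(10)=5, deg(11)=4.
Sorted degree sequence of G1: [6, 6, 6, 6, 5, 5, 5, 4, 4, 4, 4, 3].
Degrees in G2: deg(0)=2, deg(1)=4, deg(2)=3, deg(3)=6, deg(4)=5, deg(5)=5, deg(6)=7, deg(7)=3, deg(8)=4, deg(9)=1, deg(10)=4, deg(11)=4.
Sorted degree sequence of G2: [7, 6, 5, 5, 4, 4, 4, 4, 3, 3, 2, 1].
The (sorted) degree sequence is an isomorphism invariant, so since G1 and G2 have different degree sequences they cannot be isomorphic.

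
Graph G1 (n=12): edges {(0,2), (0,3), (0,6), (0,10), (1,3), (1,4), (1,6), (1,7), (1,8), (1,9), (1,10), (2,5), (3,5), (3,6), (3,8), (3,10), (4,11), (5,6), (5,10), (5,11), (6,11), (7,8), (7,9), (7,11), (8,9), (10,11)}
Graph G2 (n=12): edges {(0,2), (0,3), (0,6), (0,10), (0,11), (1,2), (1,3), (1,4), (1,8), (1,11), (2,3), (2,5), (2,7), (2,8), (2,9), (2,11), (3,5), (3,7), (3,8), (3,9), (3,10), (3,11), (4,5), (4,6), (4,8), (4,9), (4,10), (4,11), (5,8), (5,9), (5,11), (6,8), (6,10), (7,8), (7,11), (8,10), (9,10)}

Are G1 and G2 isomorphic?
No, not isomorphic

The graphs are NOT isomorphic.

Degrees in G1: deg(0)=4, deg(1)=7, deg(2)=2, deg(3)=6, deg(4)=2, deg(5)=5, deg(6)=5, deg(7)=4, deg(8)=4, deg(9)=3, deg(10)=5, deg(11)=5.
Sorted degree sequence of G1: [7, 6, 5, 5, 5, 5, 4, 4, 4, 3, 2, 2].
Degrees in G2: deg(0)=5, deg(1)=5, deg(2)=8, deg(3)=9, deg(4)=7, deg(5)=6, deg(6)=4, deg(7)=4, deg(8)=8, deg(9)=5, deg(10)=6, deg(11)=7.
Sorted degree sequence of G2: [9, 8, 8, 7, 7, 6, 6, 5, 5, 5, 4, 4].
The (sorted) degree sequence is an isomorphism invariant, so since G1 and G2 have different degree sequences they cannot be isomorphic.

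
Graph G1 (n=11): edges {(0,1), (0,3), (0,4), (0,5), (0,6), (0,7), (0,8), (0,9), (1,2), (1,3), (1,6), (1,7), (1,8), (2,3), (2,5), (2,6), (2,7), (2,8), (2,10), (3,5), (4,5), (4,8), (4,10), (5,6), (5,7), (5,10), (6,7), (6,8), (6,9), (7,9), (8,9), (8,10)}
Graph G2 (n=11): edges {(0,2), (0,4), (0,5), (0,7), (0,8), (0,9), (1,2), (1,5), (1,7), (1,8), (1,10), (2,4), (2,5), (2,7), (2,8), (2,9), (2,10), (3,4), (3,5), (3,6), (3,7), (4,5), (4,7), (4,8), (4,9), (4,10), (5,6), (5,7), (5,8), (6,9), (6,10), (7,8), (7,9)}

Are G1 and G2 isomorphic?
No, not isomorphic

The graphs are NOT isomorphic.

Degrees in G1: deg(0)=8, deg(1)=6, deg(2)=7, deg(3)=4, deg(4)=4, deg(5)=7, deg(6)=7, deg(7)=6, deg(8)=7, deg(9)=4, deg(10)=4.
Sorted degree sequence of G1: [8, 7, 7, 7, 7, 6, 6, 4, 4, 4, 4].
Degrees in G2: deg(0)=6, deg(1)=5, deg(2)=8, deg(3)=4, deg(4)=8, deg(5)=8, deg(6)=4, deg(7)=8, deg(8)=6, deg(9)=5, deg(10)=4.
Sorted degree sequence of G2: [8, 8, 8, 8, 6, 6, 5, 5, 4, 4, 4].
The (sorted) degree sequence is an isomorphism invariant, so since G1 and G2 have different degree sequences they cannot be isomorphic.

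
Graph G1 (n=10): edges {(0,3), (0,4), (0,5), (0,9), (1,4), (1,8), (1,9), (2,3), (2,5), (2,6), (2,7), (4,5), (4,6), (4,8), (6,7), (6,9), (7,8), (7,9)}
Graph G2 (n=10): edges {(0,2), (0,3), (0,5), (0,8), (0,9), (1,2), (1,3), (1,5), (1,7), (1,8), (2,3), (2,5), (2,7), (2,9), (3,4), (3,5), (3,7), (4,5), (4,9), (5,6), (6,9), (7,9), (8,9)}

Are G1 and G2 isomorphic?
No, not isomorphic

The graphs are NOT isomorphic.

Degrees in G1: deg(0)=4, deg(1)=3, deg(2)=4, deg(3)=2, deg(4)=5, deg(5)=3, deg(6)=4, deg(7)=4, deg(8)=3, deg(9)=4.
Sorted degree sequence of G1: [5, 4, 4, 4, 4, 4, 3, 3, 3, 2].
Degrees in G2: deg(0)=5, deg(1)=5, deg(2)=6, deg(3)=6, deg(4)=3, deg(5)=6, deg(6)=2, deg(7)=4, deg(8)=3, deg(9)=6.
Sorted degree sequence of G2: [6, 6, 6, 6, 5, 5, 4, 3, 3, 2].
The (sorted) degree sequence is an isomorphism invariant, so since G1 and G2 have different degree sequences they cannot be isomorphic.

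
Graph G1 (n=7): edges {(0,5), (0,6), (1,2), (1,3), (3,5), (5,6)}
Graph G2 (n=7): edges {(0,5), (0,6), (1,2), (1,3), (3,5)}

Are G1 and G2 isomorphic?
No, not isomorphic

The graphs are NOT isomorphic.

Counting edges: G1 has 6 edge(s); G2 has 5 edge(s).
Edge count is an isomorphism invariant (a bijection on vertices induces a bijection on edges), so differing edge counts rule out isomorphism.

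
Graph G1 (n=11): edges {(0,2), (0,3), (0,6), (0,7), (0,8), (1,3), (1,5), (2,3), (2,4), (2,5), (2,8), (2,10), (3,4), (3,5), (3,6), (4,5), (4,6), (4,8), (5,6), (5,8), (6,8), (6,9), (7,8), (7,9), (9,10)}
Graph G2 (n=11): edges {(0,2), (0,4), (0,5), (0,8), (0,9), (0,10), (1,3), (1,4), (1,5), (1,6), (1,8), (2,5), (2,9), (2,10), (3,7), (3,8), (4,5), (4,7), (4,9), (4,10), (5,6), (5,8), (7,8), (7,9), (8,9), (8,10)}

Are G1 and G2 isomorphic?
No, not isomorphic

The graphs are NOT isomorphic.

Counting triangles (3-cliques): G1 has 18, G2 has 16.
Triangle count is an isomorphism invariant, so differing triangle counts rule out isomorphism.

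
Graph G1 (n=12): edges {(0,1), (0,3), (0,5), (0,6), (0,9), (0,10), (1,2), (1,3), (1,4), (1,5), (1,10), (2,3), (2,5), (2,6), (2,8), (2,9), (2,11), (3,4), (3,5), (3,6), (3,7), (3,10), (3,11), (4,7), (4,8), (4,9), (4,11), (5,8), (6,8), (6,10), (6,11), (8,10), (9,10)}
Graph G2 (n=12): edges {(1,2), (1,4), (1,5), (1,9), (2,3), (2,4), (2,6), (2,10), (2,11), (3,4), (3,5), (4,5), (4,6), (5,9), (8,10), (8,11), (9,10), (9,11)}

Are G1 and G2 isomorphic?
No, not isomorphic

The graphs are NOT isomorphic.

Connected components of G1: 1 component(s) with vertex sets [[0, 1, 2, 3, 4, 5, 6, 7, 8, 9, 10, 11]], sizes [12].
Connected components of G2: 3 component(s) with vertex sets [[0], [7], [1, 2, 3, 4, 5, 6, 8, 9, 10, 11]], sizes [1, 1, 10].
The number of connected components (and the multiset of component sizes) is an isomorphism invariant — an isomorphism maps each component of G1 bijectively onto a component of G2. Since G1 has 1 component(s) and G2 has 3, they cannot be isomorphic.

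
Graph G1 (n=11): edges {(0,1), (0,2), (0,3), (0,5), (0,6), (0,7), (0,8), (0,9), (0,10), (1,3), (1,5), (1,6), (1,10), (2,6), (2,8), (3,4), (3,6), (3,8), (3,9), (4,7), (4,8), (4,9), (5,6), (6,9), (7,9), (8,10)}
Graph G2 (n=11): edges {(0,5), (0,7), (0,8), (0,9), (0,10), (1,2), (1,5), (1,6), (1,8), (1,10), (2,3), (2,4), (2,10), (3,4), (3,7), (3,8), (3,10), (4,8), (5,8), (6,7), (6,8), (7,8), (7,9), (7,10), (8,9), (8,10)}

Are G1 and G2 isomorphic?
Yes, isomorphic

The graphs are isomorphic.
One valid mapping φ: V(G1) → V(G2): 0→8, 1→0, 2→6, 3→10, 4→2, 5→9, 6→7, 7→4, 8→1, 9→3, 10→5

Verify φ preserves adjacency — for each edge of G1, its image is an edge of G2:
  (0,1) → (φ(0),φ(1)) = (0,8) ∈ E(G2) ✓
  (0,2) → (φ(0),φ(2)) = (6,8) ∈ E(G2) ✓
  (0,3) → (φ(0),φ(3)) = (8,10) ∈ E(G2) ✓
  (0,5) → (φ(0),φ(5)) = (8,9) ∈ E(G2) ✓
  (0,6) → (φ(0),φ(6)) = (7,8) ∈ E(G2) ✓
  (0,7) → (φ(0),φ(7)) = (4,8) ∈ E(G2) ✓
  (0,8) → (φ(0),φ(8)) = (1,8) ∈ E(G2) ✓
  (0,9) → (φ(0),φ(9)) = (3,8) ∈ E(G2) ✓
  (0,10) → (φ(0),φ(10)) = (5,8) ∈ E(G2) ✓
  (1,3) → (φ(1),φ(3)) = (0,10) ∈ E(G2) ✓
  (1,5) → (φ(1),φ(5)) = (0,9) ∈ E(G2) ✓
  (1,6) → (φ(1),φ(6)) = (0,7) ∈ E(G2) ✓
  (1,10) → (φ(1),φ(10)) = (0,5) ∈ E(G2) ✓
  (2,6) → (φ(2),φ(6)) = (6,7) ∈ E(G2) ✓
  (2,8) → (φ(2),φ(8)) = (1,6) ∈ E(G2) ✓
  (3,4) → (φ(3),φ(4)) = (2,10) ∈ E(G2) ✓
  (3,6) → (φ(3),φ(6)) = (7,10) ∈ E(G2) ✓
  (3,8) → (φ(3),φ(8)) = (1,10) ∈ E(G2) ✓
  (3,9) → (φ(3),φ(9)) = (3,10) ∈ E(G2) ✓
  (4,7) → (φ(4),φ(7)) = (2,4) ∈ E(G2) ✓
  (4,8) → (φ(4),φ(8)) = (1,2) ∈ E(G2) ✓
  (4,9) → (φ(4),φ(9)) = (2,3) ∈ E(G2) ✓
  (5,6) → (φ(5),φ(6)) = (7,9) ∈ E(G2) ✓
  (6,9) → (φ(6),φ(9)) = (3,7) ∈ E(G2) ✓
  (7,9) → (φ(7),φ(9)) = (3,4) ∈ E(G2) ✓
  (8,10) → (φ(8),φ(10)) = (1,5) ∈ E(G2) ✓
All 26 edges of G1 map to edges of G2, and |E(G1)| = |E(G2)| = 26, so φ is a bijection on edges as well as vertices. Hence G1 ≅ G2.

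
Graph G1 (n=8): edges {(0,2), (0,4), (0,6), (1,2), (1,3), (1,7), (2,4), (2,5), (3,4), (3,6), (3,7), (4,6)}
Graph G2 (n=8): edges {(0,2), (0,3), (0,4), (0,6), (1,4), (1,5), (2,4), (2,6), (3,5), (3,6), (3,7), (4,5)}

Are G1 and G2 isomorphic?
Yes, isomorphic

The graphs are isomorphic.
One valid mapping φ: V(G1) → V(G2): 0→6, 1→5, 2→3, 3→4, 4→0, 5→7, 6→2, 7→1

Verify φ preserves adjacency — for each edge of G1, its image is an edge of G2:
  (0,2) → (φ(0),φ(2)) = (3,6) ∈ E(G2) ✓
  (0,4) → (φ(0),φ(4)) = (0,6) ∈ E(G2) ✓
  (0,6) → (φ(0),φ(6)) = (2,6) ∈ E(G2) ✓
  (1,2) → (φ(1),φ(2)) = (3,5) ∈ E(G2) ✓
  (1,3) → (φ(1),φ(3)) = (4,5) ∈ E(G2) ✓
  (1,7) → (φ(1),φ(7)) = (1,5) ∈ E(G2) ✓
  (2,4) → (φ(2),φ(4)) = (0,3) ∈ E(G2) ✓
  (2,5) → (φ(2),φ(5)) = (3,7) ∈ E(G2) ✓
  (3,4) → (φ(3),φ(4)) = (0,4) ∈ E(G2) ✓
  (3,6) → (φ(3),φ(6)) = (2,4) ∈ E(G2) ✓
  (3,7) → (φ(3),φ(7)) = (1,4) ∈ E(G2) ✓
  (4,6) → (φ(4),φ(6)) = (0,2) ∈ E(G2) ✓
All 12 edges of G1 map to edges of G2, and |E(G1)| = |E(G2)| = 12, so φ is a bijection on edges as well as vertices. Hence G1 ≅ G2.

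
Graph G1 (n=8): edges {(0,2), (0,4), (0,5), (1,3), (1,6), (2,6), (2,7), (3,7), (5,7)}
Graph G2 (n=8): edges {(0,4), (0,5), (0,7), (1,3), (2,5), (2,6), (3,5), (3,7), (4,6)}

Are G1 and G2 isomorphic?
Yes, isomorphic

The graphs are isomorphic.
One valid mapping φ: V(G1) → V(G2): 0→3, 1→6, 2→5, 3→4, 4→1, 5→7, 6→2, 7→0

Verify φ preserves adjacency — for each edge of G1, its image is an edge of G2:
  (0,2) → (φ(0),φ(2)) = (3,5) ∈ E(G2) ✓
  (0,4) → (φ(0),φ(4)) = (1,3) ∈ E(G2) ✓
  (0,5) → (φ(0),φ(5)) = (3,7) ∈ E(G2) ✓
  (1,3) → (φ(1),φ(3)) = (4,6) ∈ E(G2) ✓
  (1,6) → (φ(1),φ(6)) = (2,6) ∈ E(G2) ✓
  (2,6) → (φ(2),φ(6)) = (2,5) ∈ E(G2) ✓
  (2,7) → (φ(2),φ(7)) = (0,5) ∈ E(G2) ✓
  (3,7) → (φ(3),φ(7)) = (0,4) ∈ E(G2) ✓
  (5,7) → (φ(5),φ(7)) = (0,7) ∈ E(G2) ✓
All 9 edges of G1 map to edges of G2, and |E(G1)| = |E(G2)| = 9, so φ is a bijection on edges as well as vertices. Hence G1 ≅ G2.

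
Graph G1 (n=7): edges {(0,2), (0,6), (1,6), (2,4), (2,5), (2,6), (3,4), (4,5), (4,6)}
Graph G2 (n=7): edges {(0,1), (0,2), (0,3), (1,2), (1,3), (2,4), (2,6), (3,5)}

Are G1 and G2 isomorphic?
No, not isomorphic

The graphs are NOT isomorphic.

Counting triangles (3-cliques): G1 has 3, G2 has 2.
Triangle count is an isomorphism invariant, so differing triangle counts rule out isomorphism.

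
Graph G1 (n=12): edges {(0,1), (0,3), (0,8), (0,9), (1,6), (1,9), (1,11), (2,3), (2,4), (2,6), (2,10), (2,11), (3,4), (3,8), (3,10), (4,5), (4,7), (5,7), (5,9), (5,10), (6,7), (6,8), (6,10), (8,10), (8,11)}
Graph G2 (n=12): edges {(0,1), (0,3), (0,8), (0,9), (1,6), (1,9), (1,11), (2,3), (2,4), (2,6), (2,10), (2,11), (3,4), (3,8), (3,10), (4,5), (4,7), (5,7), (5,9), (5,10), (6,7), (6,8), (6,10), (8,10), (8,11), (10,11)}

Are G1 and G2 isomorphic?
No, not isomorphic

The graphs are NOT isomorphic.

Counting edges: G1 has 25 edge(s); G2 has 26 edge(s).
Edge count is an isomorphism invariant (a bijection on vertices induces a bijection on edges), so differing edge counts rule out isomorphism.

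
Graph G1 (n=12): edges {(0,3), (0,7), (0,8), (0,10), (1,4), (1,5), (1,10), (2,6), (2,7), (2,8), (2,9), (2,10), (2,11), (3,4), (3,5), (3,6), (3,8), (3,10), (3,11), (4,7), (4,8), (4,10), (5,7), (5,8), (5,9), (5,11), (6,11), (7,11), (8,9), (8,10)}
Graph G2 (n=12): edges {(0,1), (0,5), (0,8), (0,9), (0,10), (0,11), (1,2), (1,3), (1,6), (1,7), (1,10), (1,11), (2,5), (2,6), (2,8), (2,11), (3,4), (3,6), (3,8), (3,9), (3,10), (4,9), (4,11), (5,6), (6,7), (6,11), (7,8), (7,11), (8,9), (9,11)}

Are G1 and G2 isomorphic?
Yes, isomorphic

The graphs are isomorphic.
One valid mapping φ: V(G1) → V(G2): 0→7, 1→5, 2→3, 3→11, 4→2, 5→0, 6→4, 7→8, 8→1, 9→10, 10→6, 11→9

Verify φ preserves adjacency — for each edge of G1, its image is an edge of G2:
  (0,3) → (φ(0),φ(3)) = (7,11) ∈ E(G2) ✓
  (0,7) → (φ(0),φ(7)) = (7,8) ∈ E(G2) ✓
  (0,8) → (φ(0),φ(8)) = (1,7) ∈ E(G2) ✓
  (0,10) → (φ(0),φ(10)) = (6,7) ∈ E(G2) ✓
  (1,4) → (φ(1),φ(4)) = (2,5) ∈ E(G2) ✓
  (1,5) → (φ(1),φ(5)) = (0,5) ∈ E(G2) ✓
  (1,10) → (φ(1),φ(10)) = (5,6) ∈ E(G2) ✓
  (2,6) → (φ(2),φ(6)) = (3,4) ∈ E(G2) ✓
  (2,7) → (φ(2),φ(7)) = (3,8) ∈ E(G2) ✓
  (2,8) → (φ(2),φ(8)) = (1,3) ∈ E(G2) ✓
  (2,9) → (φ(2),φ(9)) = (3,10) ∈ E(G2) ✓
  (2,10) → (φ(2),φ(10)) = (3,6) ∈ E(G2) ✓
  (2,11) → (φ(2),φ(11)) = (3,9) ∈ E(G2) ✓
  (3,4) → (φ(3),φ(4)) = (2,11) ∈ E(G2) ✓
  (3,5) → (φ(3),φ(5)) = (0,11) ∈ E(G2) ✓
  (3,6) → (φ(3),φ(6)) = (4,11) ∈ E(G2) ✓
  (3,8) → (φ(3),φ(8)) = (1,11) ∈ E(G2) ✓
  (3,10) → (φ(3),φ(10)) = (6,11) ∈ E(G2) ✓
  (3,11) → (φ(3),φ(11)) = (9,11) ∈ E(G2) ✓
  (4,7) → (φ(4),φ(7)) = (2,8) ∈ E(G2) ✓
  (4,8) → (φ(4),φ(8)) = (1,2) ∈ E(G2) ✓
  (4,10) → (φ(4),φ(10)) = (2,6) ∈ E(G2) ✓
  (5,7) → (φ(5),φ(7)) = (0,8) ∈ E(G2) ✓
  (5,8) → (φ(5),φ(8)) = (0,1) ∈ E(G2) ✓
  (5,9) → (φ(5),φ(9)) = (0,10) ∈ E(G2) ✓
  (5,11) → (φ(5),φ(11)) = (0,9) ∈ E(G2) ✓
  (6,11) → (φ(6),φ(11)) = (4,9) ∈ E(G2) ✓
  (7,11) → (φ(7),φ(11)) = (8,9) ∈ E(G2) ✓
  (8,9) → (φ(8),φ(9)) = (1,10) ∈ E(G2) ✓
  (8,10) → (φ(8),φ(10)) = (1,6) ∈ E(G2) ✓
All 30 edges of G1 map to edges of G2, and |E(G1)| = |E(G2)| = 30, so φ is a bijection on edges as well as vertices. Hence G1 ≅ G2.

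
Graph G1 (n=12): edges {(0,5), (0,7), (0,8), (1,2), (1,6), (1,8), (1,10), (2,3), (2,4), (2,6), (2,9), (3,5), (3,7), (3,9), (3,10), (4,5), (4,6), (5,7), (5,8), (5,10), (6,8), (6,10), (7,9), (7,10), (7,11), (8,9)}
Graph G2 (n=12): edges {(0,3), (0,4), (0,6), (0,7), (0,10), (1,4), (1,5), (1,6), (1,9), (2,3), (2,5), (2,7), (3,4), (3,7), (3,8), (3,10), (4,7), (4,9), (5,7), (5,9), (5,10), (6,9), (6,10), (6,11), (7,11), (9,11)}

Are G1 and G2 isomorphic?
Yes, isomorphic

The graphs are isomorphic.
One valid mapping φ: V(G1) → V(G2): 0→2, 1→1, 2→6, 3→0, 4→11, 5→7, 6→9, 7→3, 8→5, 9→10, 10→4, 11→8

Verify φ preserves adjacency — for each edge of G1, its image is an edge of G2:
  (0,5) → (φ(0),φ(5)) = (2,7) ∈ E(G2) ✓
  (0,7) → (φ(0),φ(7)) = (2,3) ∈ E(G2) ✓
  (0,8) → (φ(0),φ(8)) = (2,5) ∈ E(G2) ✓
  (1,2) → (φ(1),φ(2)) = (1,6) ∈ E(G2) ✓
  (1,6) → (φ(1),φ(6)) = (1,9) ∈ E(G2) ✓
  (1,8) → (φ(1),φ(8)) = (1,5) ∈ E(G2) ✓
  (1,10) → (φ(1),φ(10)) = (1,4) ∈ E(G2) ✓
  (2,3) → (φ(2),φ(3)) = (0,6) ∈ E(G2) ✓
  (2,4) → (φ(2),φ(4)) = (6,11) ∈ E(G2) ✓
  (2,6) → (φ(2),φ(6)) = (6,9) ∈ E(G2) ✓
  (2,9) → (φ(2),φ(9)) = (6,10) ∈ E(G2) ✓
  (3,5) → (φ(3),φ(5)) = (0,7) ∈ E(G2) ✓
  (3,7) → (φ(3),φ(7)) = (0,3) ∈ E(G2) ✓
  (3,9) → (φ(3),φ(9)) = (0,10) ∈ E(G2) ✓
  (3,10) → (φ(3),φ(10)) = (0,4) ∈ E(G2) ✓
  (4,5) → (φ(4),φ(5)) = (7,11) ∈ E(G2) ✓
  (4,6) → (φ(4),φ(6)) = (9,11) ∈ E(G2) ✓
  (5,7) → (φ(5),φ(7)) = (3,7) ∈ E(G2) ✓
  (5,8) → (φ(5),φ(8)) = (5,7) ∈ E(G2) ✓
  (5,10) → (φ(5),φ(10)) = (4,7) ∈ E(G2) ✓
  (6,8) → (φ(6),φ(8)) = (5,9) ∈ E(G2) ✓
  (6,10) → (φ(6),φ(10)) = (4,9) ∈ E(G2) ✓
  (7,9) → (φ(7),φ(9)) = (3,10) ∈ E(G2) ✓
  (7,10) → (φ(7),φ(10)) = (3,4) ∈ E(G2) ✓
  (7,11) → (φ(7),φ(11)) = (3,8) ∈ E(G2) ✓
  (8,9) → (φ(8),φ(9)) = (5,10) ∈ E(G2) ✓
All 26 edges of G1 map to edges of G2, and |E(G1)| = |E(G2)| = 26, so φ is a bijection on edges as well as vertices. Hence G1 ≅ G2.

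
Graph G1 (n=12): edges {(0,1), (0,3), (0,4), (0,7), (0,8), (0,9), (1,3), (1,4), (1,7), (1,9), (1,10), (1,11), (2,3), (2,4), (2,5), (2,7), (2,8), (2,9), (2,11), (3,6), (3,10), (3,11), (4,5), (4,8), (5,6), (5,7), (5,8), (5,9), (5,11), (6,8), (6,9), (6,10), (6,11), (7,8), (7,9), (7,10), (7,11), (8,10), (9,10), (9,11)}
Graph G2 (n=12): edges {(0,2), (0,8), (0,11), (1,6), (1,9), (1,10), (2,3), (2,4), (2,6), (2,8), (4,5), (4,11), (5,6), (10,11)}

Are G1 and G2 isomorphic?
No, not isomorphic

The graphs are NOT isomorphic.

Connected components of G1: 1 component(s) with vertex sets [[0, 1, 2, 3, 4, 5, 6, 7, 8, 9, 10, 11]], sizes [12].
Connected components of G2: 2 component(s) with vertex sets [[7], [0, 1, 2, 3, 4, 5, 6, 8, 9, 10, 11]], sizes [1, 11].
The number of connected components (and the multiset of component sizes) is an isomorphism invariant — an isomorphism maps each component of G1 bijectively onto a component of G2. Since G1 has 1 component(s) and G2 has 2, they cannot be isomorphic.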